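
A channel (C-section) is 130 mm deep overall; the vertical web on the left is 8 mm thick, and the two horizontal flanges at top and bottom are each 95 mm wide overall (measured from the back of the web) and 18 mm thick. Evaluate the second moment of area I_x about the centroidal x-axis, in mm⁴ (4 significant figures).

Treat the section as a set of non-overlapping primitives; coordinates are from the bounding-box lower-left.
Web: 8 × 130, A = 1 040 mm², y = 65 mm, Ī = 1 464 667 mm⁴.
Top flange (beyond web): 87 × 18, A = 1 566 mm², y = 121 mm, Ī = 42 282 mm⁴.
Bottom flange (beyond web): 87 × 18, A = 1 566 mm², y = 9 mm, Ī = 42 282 mm⁴.
By symmetry the centroid is at mid-height, ȳ = 65 mm.
Transfer each piece to the centroidal x-axis using Ī + A·d² with d = y − 65:
  web: d = 0 mm → contributes +1 464 667 mm⁴
  top flange (beyond web): d = 56 mm → contributes +4 953 258 mm⁴
  bottom flange (beyond web): d = -56 mm → contributes +4 953 258 mm⁴
Total I = 11 371 183 mm⁴.

I_x ≈ 1.137 × 10⁷ mm⁴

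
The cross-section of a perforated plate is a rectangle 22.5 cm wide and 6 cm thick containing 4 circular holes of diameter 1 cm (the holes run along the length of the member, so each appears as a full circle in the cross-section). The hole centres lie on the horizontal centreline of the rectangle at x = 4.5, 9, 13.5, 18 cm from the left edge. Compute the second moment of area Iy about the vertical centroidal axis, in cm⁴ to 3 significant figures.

Break the section into simple shapes (no overlaps), measuring from the bottom-left corner of the bounding box.
Plate: 22.5 × 6, A = 135 cm², x = 11.25 cm, Ī = 5695.3 cm⁴.
Hole 1 (subtracted): ⌀1, A = 0.7854 cm², x = 4.5 cm, Ī = 0.049087 cm⁴.
Hole 2 (subtracted): ⌀1, A = 0.7854 cm², x = 9 cm, Ī = 0.049087 cm⁴.
Hole 3 (subtracted): ⌀1, A = 0.7854 cm², x = 13.5 cm, Ī = 0.049087 cm⁴.
Hole 4 (subtracted): ⌀1, A = 0.7854 cm², x = 18 cm, Ī = 0.049087 cm⁴.
By symmetry the centroid is at mid-width, x̄ = 11.25 cm.
Transfer each piece to the vertical centroidal axis using Ī + A·d² with d = x − 11.25:
  plate: d = 0 cm → contributes +5695.3 cm⁴
  hole 1: d = -6.75 cm → contributes −35.834 cm⁴
  hole 2: d = -2.25 cm → contributes −4.0252 cm⁴
  hole 3: d = 2.25 cm → contributes −4.0252 cm⁴
  hole 4: d = 6.75 cm → contributes −35.834 cm⁴
Total I = 5615.6 cm⁴.

Iy ≈ 5620 cm⁴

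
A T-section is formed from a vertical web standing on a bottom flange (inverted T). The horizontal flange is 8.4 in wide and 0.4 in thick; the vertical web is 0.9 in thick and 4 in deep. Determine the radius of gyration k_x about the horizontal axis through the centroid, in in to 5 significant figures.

Break the section into simple shapes (no overlaps), measuring from the bottom-left corner of the bounding box.
Flange: 8.4 × 0.4, A = 3.36 in², y = 0.2 in, Ī = 0.0448 in⁴.
Web: 0.9 × 4, A = 3.6 in², y = 2.4 in, Ī = 4.8 in⁴.
Centroid: ȳ = ΣA·y / ΣA = 1.337931 in.
Transfer each piece to the horizontal axis through the centroid using Ī + A·d² with d = y − 1.337931:
  flange: d = -1.137931 in → contributes +4.39562 in⁴
  web: d = 1.062069 in → contributes +8.860766 in⁴
Total I = 13.25639 in⁴.
Radius of gyration: k = √(I/A) = √(13.25639 / 6.96) = 1.380092 in.

k_x ≈ 1.3801 in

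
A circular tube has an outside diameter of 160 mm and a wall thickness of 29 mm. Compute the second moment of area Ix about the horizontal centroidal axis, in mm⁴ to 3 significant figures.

Split into non-overlapping primitives; take the origin at the lower-left of the bounding box.
Outer circle: ⌀160, A = 20 106 mm², y = 80 mm, Ī = 32 169 909 mm⁴.
Bore (subtracted): ⌀102, A = 8171.3 mm², y = 80 mm, Ī = 5 313 376 mm⁴.
By symmetry the centroid is at mid-height, ȳ = 80 mm.
All pieces are centred on the horizontal centroidal axis, so I = ΣĪ (holes subtracted) = 26 856 532 mm⁴.

Ix ≈ 2.69 × 10⁷ mm⁴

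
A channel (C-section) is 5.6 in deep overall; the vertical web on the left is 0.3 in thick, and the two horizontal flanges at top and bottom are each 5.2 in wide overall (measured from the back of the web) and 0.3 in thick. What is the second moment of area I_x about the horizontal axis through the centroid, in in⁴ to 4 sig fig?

Split into non-overlapping primitives; take the origin at the lower-left of the bounding box.
Web: 0.3 × 5.6, A = 1.68 in², y = 2.8 in, Ī = 4.3904 in⁴.
Top flange (beyond web): 4.9 × 0.3, A = 1.47 in², y = 5.45 in, Ī = 0.011025 in⁴.
Bottom flange (beyond web): 4.9 × 0.3, A = 1.47 in², y = 0.15 in, Ī = 0.011025 in⁴.
By symmetry the centroid is at mid-height, ȳ = 2.8 in.
Transfer each piece to the horizontal axis through the centroid using Ī + A·d² with d = y − 2.8:
  web: d = 0 in → contributes +4.3904 in⁴
  top flange (beyond web): d = 2.65 in → contributes +10.3341 in⁴
  bottom flange (beyond web): d = -2.65 in → contributes +10.3341 in⁴
Total I = 25.0586 in⁴.

I_x ≈ 25.06 in⁴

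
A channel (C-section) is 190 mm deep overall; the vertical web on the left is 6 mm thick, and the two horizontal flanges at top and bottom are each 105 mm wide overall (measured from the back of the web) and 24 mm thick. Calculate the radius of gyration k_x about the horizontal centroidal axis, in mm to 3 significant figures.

k_x ≈ 78.6 mm

Break the section into simple shapes (no overlaps), measuring from the bottom-left corner of the bounding box.
Web: 6 × 190, A = 1 140 mm², y = 95 mm, Ī = 3 429 500 mm⁴.
Top flange (beyond web): 99 × 24, A = 2 376 mm², y = 178 mm, Ī = 114 048 mm⁴.
Bottom flange (beyond web): 99 × 24, A = 2 376 mm², y = 12 mm, Ī = 114 048 mm⁴.
By symmetry the centroid is at mid-height, ȳ = 95 mm.
Transfer each piece to the horizontal centroidal axis using Ī + A·d² with d = y − 95:
  web: d = 0 mm → contributes +3 429 500 mm⁴
  top flange (beyond web): d = 83 mm → contributes +16 482 312 mm⁴
  bottom flange (beyond web): d = -83 mm → contributes +16 482 312 mm⁴
Total I = 36 394 124 mm⁴.
Radius of gyration: k = √(I/A) = √(36 394 124 / 5 892) = 78.593 mm.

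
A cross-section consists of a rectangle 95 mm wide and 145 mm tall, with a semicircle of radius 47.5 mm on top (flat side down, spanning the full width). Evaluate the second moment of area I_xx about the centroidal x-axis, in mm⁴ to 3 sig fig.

Treat the section as a set of non-overlapping primitives; coordinates are from the bounding-box lower-left.
Rectangular body: 95 × 145, A = 13 775 mm², y = 72.5 mm, Ī = 24 134 948 mm⁴.
Semicircular cap: semicircle r = 47.5, A = 3544.1 mm², y = 165.16 mm, Ī = 558 736 mm⁴.
Centroid: ȳ = ΣA·y / ΣA = 91.461 mm.
Transfer each piece to the centroidal x-axis using Ī + A·d² with d = y − 91.461:
  rectangular body: d = -18.961 mm → contributes +29 087 577 mm⁴
  semicircular cap: d = 73.698 mm → contributes +19 808 273 mm⁴
Total I = 48 895 850 mm⁴.

I_xx ≈ 4.89 × 10⁷ mm⁴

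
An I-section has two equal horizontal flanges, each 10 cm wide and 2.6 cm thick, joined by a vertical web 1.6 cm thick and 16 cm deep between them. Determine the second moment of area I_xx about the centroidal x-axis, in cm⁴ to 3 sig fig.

Decompose the section into non-overlapping parts with the origin at the bottom-left of its bounding rectangle.
Bottom flange: 10 × 2.6, A = 26 cm², y = 1.3 cm, Ī = 14.647 cm⁴.
Web: 1.6 × 16, A = 25.6 cm², y = 10.6 cm, Ī = 546.13 cm⁴.
Top flange: 10 × 2.6, A = 26 cm², y = 19.9 cm, Ī = 14.647 cm⁴.
By symmetry the centroid is at mid-height, ȳ = 10.6 cm.
Transfer each piece to the centroidal x-axis using Ī + A·d² with d = y − 10.6:
  bottom flange: d = -9.3 cm → contributes +2263.4 cm⁴
  web: d = 0 cm → contributes +546.13 cm⁴
  top flange: d = 9.3 cm → contributes +2263.4 cm⁴
Total I = 5072.9 cm⁴.

I_xx ≈ 5070 cm⁴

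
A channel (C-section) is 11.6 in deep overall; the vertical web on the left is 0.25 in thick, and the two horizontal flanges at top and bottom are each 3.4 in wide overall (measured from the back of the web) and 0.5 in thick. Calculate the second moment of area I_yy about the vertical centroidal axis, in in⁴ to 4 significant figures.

Split into non-overlapping primitives; take the origin at the lower-left of the bounding box.
Web: 0.25 × 11.6, A = 2.9 in², x = 0.125 in, Ī = 0.0151042 in⁴.
Top flange (beyond web): 3.15 × 0.5, A = 1.575 in², x = 1.825 in, Ī = 1.30233 in⁴.
Bottom flange (beyond web): 3.15 × 0.5, A = 1.575 in², x = 1.825 in, Ī = 1.30233 in⁴.
Centroid: x̄ = ΣA·x / ΣA = 1.01012 in.
Transfer each piece to the vertical centroidal axis using Ī + A·d² with d = x − 1.01012:
  web: d = -0.885124 in → contributes +2.28709 in⁴
  top flange (beyond web): d = 0.814876 in → contributes +2.34816 in⁴
  bottom flange (beyond web): d = 0.814876 in → contributes +2.34816 in⁴
Total I = 6.98342 in⁴.

I_yy ≈ 6.983 in⁴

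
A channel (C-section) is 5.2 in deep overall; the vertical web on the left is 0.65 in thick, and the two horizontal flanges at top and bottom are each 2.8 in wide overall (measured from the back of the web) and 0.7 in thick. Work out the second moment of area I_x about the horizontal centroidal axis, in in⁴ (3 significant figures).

I_x ≈ 23.0 in⁴

Treat the section as a set of non-overlapping primitives; coordinates are from the bounding-box lower-left.
Web: 0.65 × 5.2, A = 3.38 in², y = 2.6 in, Ī = 7.6163 in⁴.
Top flange (beyond web): 2.15 × 0.7, A = 1.505 in², y = 4.85 in, Ī = 0.061454 in⁴.
Bottom flange (beyond web): 2.15 × 0.7, A = 1.505 in², y = 0.35 in, Ī = 0.061454 in⁴.
By symmetry the centroid is at mid-height, ȳ = 2.6 in.
Transfer each piece to the horizontal centroidal axis using Ī + A·d² with d = y − 2.6:
  web: d = 0 in → contributes +7.6163 in⁴
  top flange (beyond web): d = 2.25 in → contributes +7.6805 in⁴
  bottom flange (beyond web): d = -2.25 in → contributes +7.6805 in⁴
Total I = 22.977 in⁴.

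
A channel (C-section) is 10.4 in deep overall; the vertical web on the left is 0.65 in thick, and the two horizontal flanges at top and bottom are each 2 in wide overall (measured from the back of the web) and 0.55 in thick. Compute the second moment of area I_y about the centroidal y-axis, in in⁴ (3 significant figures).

I_y ≈ 1.68 in⁴

Treat the section as a set of non-overlapping primitives; coordinates are from the bounding-box lower-left.
Web: 0.65 × 10.4, A = 6.76 in², x = 0.325 in, Ī = 0.23801 in⁴.
Top flange (beyond web): 1.35 × 0.55, A = 0.7425 in², x = 1.325 in, Ī = 0.11277 in⁴.
Bottom flange (beyond web): 1.35 × 0.55, A = 0.7425 in², x = 1.325 in, Ī = 0.11277 in⁴.
Centroid: x̄ = ΣA·x / ΣA = 0.50511 in.
Transfer each piece to the centroidal y-axis using Ī + A·d² with d = x − 0.50511:
  web: d = -0.18011 in → contributes +0.4573 in⁴
  top flange (beyond web): d = 0.81989 in → contributes +0.61189 in⁴
  bottom flange (beyond web): d = 0.81989 in → contributes +0.61189 in⁴
Total I = 1.6811 in⁴.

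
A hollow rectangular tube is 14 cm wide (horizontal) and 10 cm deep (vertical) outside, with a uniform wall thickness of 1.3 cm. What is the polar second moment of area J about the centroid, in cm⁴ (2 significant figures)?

Decompose the section into non-overlapping parts with the origin at the bottom-left of its bounding rectangle.
Outer rectangle: 14 × 10, A = 140 cm², y = 5 cm, Ī = 1 167 cm⁴.
Inner void (subtracted): 11.4 × 7.4, A = 84.36 cm², y = 5 cm, Ī = 385 cm⁴.
By symmetry the centroid is at mid-height, ȳ = 5 cm.
All pieces are centred on the centroidal x-axis, so I = ΣĪ (holes subtracted) = 781.7 cm⁴.
Repeating about the centroidal y-axis gives I_y = 1 373 cm⁴.
Polar second moment: J = I_x + I_y = 2 155 cm⁴.

J ≈ 2200 cm⁴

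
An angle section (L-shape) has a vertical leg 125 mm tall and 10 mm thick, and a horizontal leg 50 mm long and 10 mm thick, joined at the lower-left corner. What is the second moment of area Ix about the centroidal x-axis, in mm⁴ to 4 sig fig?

Split into non-overlapping primitives; take the origin at the lower-left of the bounding box.
Vertical leg: 10 × 125, A = 1 250 mm², y = 62.5 mm, Ī = 1 627 604 mm⁴.
Horizontal leg (remainder): 40 × 10, A = 400 mm², y = 5 mm, Ī = 3333.33 mm⁴.
Centroid: ȳ = ΣA·y / ΣA = 48.5606 mm.
Transfer each piece to the centroidal x-axis using Ī + A·d² with d = y − 48.5606:
  vertical leg: d = 13.9394 mm → contributes +1 870 488 mm⁴
  horizontal leg (remainder): d = -43.5606 mm → contributes +762 344 mm⁴
Total I = 2 632 831 mm⁴.

Ix ≈ 2.633 × 10⁶ mm⁴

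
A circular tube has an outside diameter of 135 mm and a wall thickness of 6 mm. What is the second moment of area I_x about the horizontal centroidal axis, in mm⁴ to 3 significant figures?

I_x ≈ 5.07 × 10⁶ mm⁴

Decompose the section into non-overlapping parts with the origin at the bottom-left of its bounding rectangle.
Outer circle: ⌀135, A = 14 314 mm², y = 67.5 mm, Ī = 16 304 406 mm⁴.
Bore (subtracted): ⌀123, A = 11 882 mm², y = 67.5 mm, Ī = 11 235 447 mm⁴.
By symmetry the centroid is at mid-height, ȳ = 67.5 mm.
All pieces are centred on the horizontal centroidal axis, so I = ΣĪ (holes subtracted) = 5 068 959 mm⁴.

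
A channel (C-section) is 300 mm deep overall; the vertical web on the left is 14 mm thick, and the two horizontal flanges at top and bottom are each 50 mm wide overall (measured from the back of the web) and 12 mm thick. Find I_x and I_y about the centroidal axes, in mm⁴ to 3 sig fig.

I_x ≈ 4.94 × 10⁷ mm⁴, I_y ≈ 6.10 × 10⁵ mm⁴

Treat the section as a set of non-overlapping primitives; coordinates are from the bounding-box lower-left.
Web: 14 × 300, A = 4 200 mm², y = 150 mm, Ī = 31 500 000 mm⁴.
Top flange (beyond web): 36 × 12, A = 432 mm², y = 294 mm, Ī = 5 184 mm⁴.
Bottom flange (beyond web): 36 × 12, A = 432 mm², y = 6 mm, Ī = 5 184 mm⁴.
By symmetry the centroid is at mid-height, ȳ = 150 mm.
Transfer each piece to the centroidal x-axis using Ī + A·d² with d = y − 150:
  web: d = 0 mm → contributes +31 500 000 mm⁴
  top flange (beyond web): d = 144 mm → contributes +8 963 136 mm⁴
  bottom flange (beyond web): d = -144 mm → contributes +8 963 136 mm⁴
Total I = 49 426 272 mm⁴.
For the y-axis: x̄ = 11.265 mm.
Repeating about the centroidal y-axis gives I_y = 609 779 mm⁴.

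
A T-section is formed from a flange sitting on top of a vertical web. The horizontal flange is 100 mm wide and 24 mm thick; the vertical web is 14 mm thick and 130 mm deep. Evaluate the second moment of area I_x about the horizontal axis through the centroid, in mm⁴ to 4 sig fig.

Break the section into simple shapes (no overlaps), measuring from the bottom-left corner of the bounding box.
Flange: 100 × 24, A = 2 400 mm², y = 142 mm, Ī = 115 200 mm⁴.
Web: 14 × 130, A = 1 820 mm², y = 65 mm, Ī = 2 563 167 mm⁴.
Centroid: ȳ = ΣA·y / ΣA = 108.791 mm.
Transfer each piece to the horizontal axis through the centroid using Ī + A·d² with d = y − 108.791:
  flange: d = 33.2085 mm → contributes +2 761 936 mm⁴
  web: d = -43.7915 mm → contributes +6 053 368 mm⁴
Total I = 8 815 303 mm⁴.

I_x ≈ 8.815 × 10⁶ mm⁴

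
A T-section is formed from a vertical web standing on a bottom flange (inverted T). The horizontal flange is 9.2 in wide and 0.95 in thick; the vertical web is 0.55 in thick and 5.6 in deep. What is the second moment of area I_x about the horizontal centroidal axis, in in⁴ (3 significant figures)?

Decompose the section into non-overlapping parts with the origin at the bottom-left of its bounding rectangle.
Flange: 9.2 × 0.95, A = 8.74 in², y = 0.475 in, Ī = 0.65732 in⁴.
Web: 0.55 × 5.6, A = 3.08 in², y = 3.75 in, Ī = 8.0491 in⁴.
Centroid: ȳ = ΣA·y / ΣA = 1.3284 in.
Transfer each piece to the horizontal centroidal axis using Ī + A·d² with d = y − 1.3284:
  flange: d = -0.85338 in → contributes +7.0224 in⁴
  web: d = 2.4216 in → contributes +26.111 in⁴
Total I = 33.133 in⁴.

I_x ≈ 33.1 in⁴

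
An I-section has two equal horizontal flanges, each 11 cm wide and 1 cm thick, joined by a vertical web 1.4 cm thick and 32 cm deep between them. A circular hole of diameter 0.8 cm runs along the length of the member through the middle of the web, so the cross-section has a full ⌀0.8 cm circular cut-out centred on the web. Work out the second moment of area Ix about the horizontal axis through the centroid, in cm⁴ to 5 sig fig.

Ix ≈ 9814.2 cm⁴

Break the section into simple shapes (no overlaps), measuring from the bottom-left corner of the bounding box.
Bottom flange: 11 × 1, A = 11 cm², y = 0.5 cm, Ī = 0.9166667 cm⁴.
Web: 1.4 × 32, A = 44.8 cm², y = 17 cm, Ī = 3822.933 cm⁴.
Top flange: 11 × 1, A = 11 cm², y = 33.5 cm, Ī = 0.9166667 cm⁴.
Hole (subtracted): ⌀0.8, A = 0.5026548 cm², y = 17 cm, Ī = 0.02010619 cm⁴.
By symmetry the centroid is at mid-height, ȳ = 17 cm.
Transfer each piece to the horizontal axis through the centroid using Ī + A·d² with d = y − 17:
  bottom flange: d = -16.5 cm → contributes +2995.667 cm⁴
  web: d = 0 cm → contributes +3822.933 cm⁴
  top flange: d = 16.5 cm → contributes +2995.667 cm⁴
  hole: d = 0 cm → contributes −0.02010619 cm⁴
Total I = 9814.247 cm⁴.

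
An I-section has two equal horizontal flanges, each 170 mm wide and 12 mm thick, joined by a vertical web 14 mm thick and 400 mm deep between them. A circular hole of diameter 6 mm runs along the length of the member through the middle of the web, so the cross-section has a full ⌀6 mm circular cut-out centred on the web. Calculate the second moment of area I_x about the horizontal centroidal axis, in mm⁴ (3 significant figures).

Split into non-overlapping primitives; take the origin at the lower-left of the bounding box.
Bottom flange: 170 × 12, A = 2 040 mm², y = 6 mm, Ī = 24 480 mm⁴.
Web: 14 × 400, A = 5 600 mm², y = 212 mm, Ī = 74 666 667 mm⁴.
Top flange: 170 × 12, A = 2 040 mm², y = 418 mm, Ī = 24 480 mm⁴.
Hole (subtracted): ⌀6, A = 28.274 mm², y = 212 mm, Ī = 63.617 mm⁴.
By symmetry the centroid is at mid-height, ȳ = 212 mm.
Transfer each piece to the horizontal centroidal axis using Ī + A·d² with d = y − 212:
  bottom flange: d = -206 mm → contributes +86 593 920 mm⁴
  web: d = 0 mm → contributes +74 666 667 mm⁴
  top flange: d = 206 mm → contributes +86 593 920 mm⁴
  hole: d = 0 mm → contributes −63.617 mm⁴
Total I = 247 854 443 mm⁴.

I_x ≈ 2.48 × 10⁸ mm⁴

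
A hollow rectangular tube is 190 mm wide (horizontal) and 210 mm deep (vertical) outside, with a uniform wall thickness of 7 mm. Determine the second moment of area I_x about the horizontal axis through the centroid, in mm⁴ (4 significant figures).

I_x ≈ 3.620 × 10⁷ mm⁴

Break the section into simple shapes (no overlaps), measuring from the bottom-left corner of the bounding box.
Outer rectangle: 190 × 210, A = 39 900 mm², y = 105 mm, Ī = 146 632 500 mm⁴.
Inner void (subtracted): 176 × 196, A = 34 496 mm², y = 105 mm, Ī = 110 433 195 mm⁴.
By symmetry the centroid is at mid-height, ȳ = 105 mm.
All pieces are centred on the horizontal axis through the centroid, so I = ΣĪ (holes subtracted) = 36 199 305 mm⁴.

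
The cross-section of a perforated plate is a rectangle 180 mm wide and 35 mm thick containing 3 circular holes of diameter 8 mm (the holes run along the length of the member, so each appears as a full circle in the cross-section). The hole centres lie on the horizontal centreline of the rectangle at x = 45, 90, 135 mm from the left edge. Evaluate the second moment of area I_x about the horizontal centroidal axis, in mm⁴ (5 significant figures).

I_x ≈ 6.4252 × 10⁵ mm⁴

Break the section into simple shapes (no overlaps), measuring from the bottom-left corner of the bounding box.
Plate: 180 × 35, A = 6 300 mm², y = 17.5 mm, Ī = 643 125 mm⁴.
Hole 1 (subtracted): ⌀8, A = 50.26548 mm², y = 17.5 mm, Ī = 201.0619 mm⁴.
Hole 2 (subtracted): ⌀8, A = 50.26548 mm², y = 17.5 mm, Ī = 201.0619 mm⁴.
Hole 3 (subtracted): ⌀8, A = 50.26548 mm², y = 17.5 mm, Ī = 201.0619 mm⁴.
By symmetry the centroid is at mid-height, ȳ = 17.5 mm.
All pieces are centred on the horizontal centroidal axis, so I = ΣĪ (holes subtracted) = 642521.8 mm⁴.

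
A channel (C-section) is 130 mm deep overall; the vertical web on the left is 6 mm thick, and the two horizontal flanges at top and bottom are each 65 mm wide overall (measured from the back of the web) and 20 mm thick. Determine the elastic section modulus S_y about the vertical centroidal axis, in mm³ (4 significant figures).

S_y ≈ 3.476 × 10⁴ mm³

Treat the section as a set of non-overlapping primitives; coordinates are from the bounding-box lower-left.
Web: 6 × 130, A = 780 mm², x = 3 mm, Ī = 2 340 mm⁴.
Top flange (beyond web): 59 × 20, A = 1 180 mm², x = 35.5 mm, Ī = 342 298 mm⁴.
Bottom flange (beyond web): 59 × 20, A = 1 180 mm², x = 35.5 mm, Ī = 342 298 mm⁴.
Centroid: x̄ = ΣA·x / ΣA = 27.4268 mm.
Transfer each piece to the vertical centroidal axis using Ī + A·d² with d = x − 27.4268:
  web: d = -24.4268 mm → contributes +467 740 mm⁴
  top flange (beyond web): d = 8.07325 mm → contributes +419 208 mm⁴
  bottom flange (beyond web): d = 8.07325 mm → contributes +419 208 mm⁴
Total I = 1 306 155 mm⁴.
Extreme fibre distance c = 37.5732 mm; S = I/c = 34762.9 mm³.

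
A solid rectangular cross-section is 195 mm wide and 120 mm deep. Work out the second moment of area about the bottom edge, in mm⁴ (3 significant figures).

The section: 195 × 120, A = 23 400 mm², y = 60 mm, Ī = 28 080 000 mm⁴.
Transfer it to the bottom edge using Ī + A·d² with d = y − 0:
  the section: d = 60 mm → contributes +112 320 000 mm⁴
Total I = 112 320 000 mm⁴.

I_base ≈ 1.12 × 10⁸ mm⁴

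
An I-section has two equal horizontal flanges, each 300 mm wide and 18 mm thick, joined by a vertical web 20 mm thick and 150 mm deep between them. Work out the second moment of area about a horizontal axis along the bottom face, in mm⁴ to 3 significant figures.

I_base ≈ 2.01 × 10⁸ mm⁴

Treat the section as a set of non-overlapping primitives; coordinates are from the bounding-box lower-left.
Bottom flange: 300 × 18, A = 5 400 mm², y = 9 mm, Ī = 145 800 mm⁴.
Web: 20 × 150, A = 3 000 mm², y = 93 mm, Ī = 5 625 000 mm⁴.
Top flange: 300 × 18, A = 5 400 mm², y = 177 mm, Ī = 145 800 mm⁴.
Transfer each piece to a horizontal axis along the bottom face using Ī + A·d² with d = y − 0:
  bottom flange: d = 9 mm → contributes +583 200 mm⁴
  web: d = 93 mm → contributes +31 572 000 mm⁴
  top flange: d = 177 mm → contributes +169 322 400 mm⁴
Total I = 201 477 600 mm⁴.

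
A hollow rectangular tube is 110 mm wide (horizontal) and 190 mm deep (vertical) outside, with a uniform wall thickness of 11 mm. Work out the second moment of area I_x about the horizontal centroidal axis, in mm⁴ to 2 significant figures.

Treat the section as a set of non-overlapping primitives; coordinates are from the bounding-box lower-left.
Outer rectangle: 110 × 190, A = 20 900 mm², y = 95 mm, Ī = 62 874 167 mm⁴.
Inner void (subtracted): 88 × 168, A = 14 784 mm², y = 95 mm, Ī = 34 771 968 mm⁴.
By symmetry the centroid is at mid-height, ȳ = 95 mm.
All pieces are centred on the horizontal centroidal axis, so I = ΣĪ (holes subtracted) = 28 102 199 mm⁴.

I_x ≈ 2.8 × 10⁷ mm⁴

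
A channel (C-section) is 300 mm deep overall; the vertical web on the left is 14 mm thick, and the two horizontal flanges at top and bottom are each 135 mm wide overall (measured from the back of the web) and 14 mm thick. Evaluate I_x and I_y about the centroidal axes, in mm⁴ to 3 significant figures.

Treat the section as a set of non-overlapping primitives; coordinates are from the bounding-box lower-left.
Web: 14 × 300, A = 4 200 mm², y = 150 mm, Ī = 31 500 000 mm⁴.
Top flange (beyond web): 121 × 14, A = 1 694 mm², y = 293 mm, Ī = 27 669 mm⁴.
Bottom flange (beyond web): 121 × 14, A = 1 694 mm², y = 7 mm, Ī = 27 669 mm⁴.
By symmetry the centroid is at mid-height, ȳ = 150 mm.
Transfer each piece to the centroidal x-axis using Ī + A·d² with d = y − 150:
  web: d = 0 mm → contributes +31 500 000 mm⁴
  top flange (beyond web): d = 143 mm → contributes +34 668 275 mm⁴
  bottom flange (beyond web): d = -143 mm → contributes +34 668 275 mm⁴
Total I = 100 836 549 mm⁴.
For the y-axis: x̄ = 37.138 mm.
Repeating about the centroidal y-axis gives I_y = 12 746 472 mm⁴.

I_x ≈ 1.01 × 10⁸ mm⁴, I_y ≈ 1.27 × 10⁷ mm⁴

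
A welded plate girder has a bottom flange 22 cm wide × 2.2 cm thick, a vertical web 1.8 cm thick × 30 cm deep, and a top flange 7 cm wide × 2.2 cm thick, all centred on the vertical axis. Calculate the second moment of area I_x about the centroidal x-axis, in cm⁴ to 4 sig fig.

Split into non-overlapping primitives; take the origin at the lower-left of the bounding box.
Bottom plate: 22 × 2.2, A = 48.4 cm², y = 1.1 cm, Ī = 19.5213 cm⁴.
Web plate: 1.8 × 30, A = 54 cm², y = 17.2 cm, Ī = 4 050 cm⁴.
Top plate: 7 × 2.2, A = 15.4 cm², y = 33.3 cm, Ī = 6.21133 cm⁴.
Centroid: ȳ = ΣA·y / ΣA = 12.6898 cm.
Transfer each piece to the centroidal x-axis using Ī + A·d² with d = y − 12.6898:
  bottom plate: d = -11.5898 cm → contributes +6520.79 cm⁴
  web plate: d = 4.51019 cm → contributes +5148.46 cm⁴
  top plate: d = 20.6102 cm → contributes +6547.82 cm⁴
Total I = 18217.1 cm⁴.

I_x ≈ 1.822 × 10⁴ cm⁴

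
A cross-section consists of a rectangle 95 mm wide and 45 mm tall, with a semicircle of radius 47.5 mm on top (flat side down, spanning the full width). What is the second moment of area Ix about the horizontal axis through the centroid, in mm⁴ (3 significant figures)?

Ix ≈ 4.81 × 10⁶ mm⁴

Split into non-overlapping primitives; take the origin at the lower-left of the bounding box.
Rectangular body: 95 × 45, A = 4 275 mm², y = 22.5 mm, Ī = 721 406 mm⁴.
Semicircular cap: semicircle r = 47.5, A = 3544.1 mm², y = 65.16 mm, Ī = 558 736 mm⁴.
Centroid: ȳ = ΣA·y / ΣA = 41.836 mm.
Transfer each piece to the horizontal axis through the centroid using Ī + A·d² with d = y − 41.836:
  rectangular body: d = -19.336 mm → contributes +2 319 749 mm⁴
  semicircular cap: d = 23.324 mm → contributes +2 486 700 mm⁴
Total I = 4 806 448 mm⁴.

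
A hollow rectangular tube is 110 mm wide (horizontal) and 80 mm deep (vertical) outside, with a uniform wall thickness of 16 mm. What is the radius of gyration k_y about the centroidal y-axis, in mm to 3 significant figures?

Decompose the section into non-overlapping parts with the origin at the bottom-left of its bounding rectangle.
Outer rectangle: 110 × 80, A = 8 800 mm², x = 55 mm, Ī = 8 873 333 mm⁴.
Inner void (subtracted): 78 × 48, A = 3 744 mm², x = 55 mm, Ī = 1 898 208 mm⁴.
By symmetry the centroid is at mid-width, x̄ = 55 mm.
All pieces are centred on the centroidal y-axis, so I = ΣĪ (holes subtracted) = 6 975 125 mm⁴.
Radius of gyration: k = √(I/A) = √(6 975 125 / 5 056) = 37.143 mm.

k_y ≈ 37.1 mm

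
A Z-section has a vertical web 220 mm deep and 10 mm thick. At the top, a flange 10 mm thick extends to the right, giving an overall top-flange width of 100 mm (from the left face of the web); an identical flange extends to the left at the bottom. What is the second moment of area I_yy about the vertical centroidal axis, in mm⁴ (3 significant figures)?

I_yy ≈ 5.73 × 10⁶ mm⁴

Break the section into simple shapes (no overlaps), measuring from the bottom-left corner of the bounding box.
Web: 10 × 220, A = 2 200 mm², x = 95 mm, Ī = 18 333 mm⁴.
Top flange (beyond web): 90 × 10, A = 900 mm², x = 145 mm, Ī = 607 500 mm⁴.
Bottom flange (beyond web): 90 × 10, A = 900 mm², x = 45 mm, Ī = 607 500 mm⁴.
Centroid: x̄ = ΣA·x / ΣA = 95 mm.
Transfer each piece to the vertical centroidal axis using Ī + A·d² with d = x − 95:
  web: d = 0 mm → contributes +18 333 mm⁴
  top flange (beyond web): d = 50 mm → contributes +2 857 500 mm⁴
  bottom flange (beyond web): d = -50 mm → contributes +2 857 500 mm⁴
Total I = 5 733 333 mm⁴.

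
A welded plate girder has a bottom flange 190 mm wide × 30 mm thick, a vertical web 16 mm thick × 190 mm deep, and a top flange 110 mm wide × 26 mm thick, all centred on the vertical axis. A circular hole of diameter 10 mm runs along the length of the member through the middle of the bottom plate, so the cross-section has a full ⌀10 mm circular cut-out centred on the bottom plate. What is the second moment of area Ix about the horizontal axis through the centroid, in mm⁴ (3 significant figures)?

Ix ≈ 1.03 × 10⁸ mm⁴

Decompose the section into non-overlapping parts with the origin at the bottom-left of its bounding rectangle.
Bottom plate: 190 × 30, A = 5 700 mm², y = 15 mm, Ī = 427 500 mm⁴.
Web plate: 16 × 190, A = 3 040 mm², y = 125 mm, Ī = 9 145 333 mm⁴.
Top plate: 110 × 26, A = 2 860 mm², y = 233 mm, Ī = 161 113 mm⁴.
Hole (subtracted): ⌀10, A = 78.54 mm², y = 15 mm, Ī = 490.87 mm⁴.
Centroid: ȳ = ΣA·y / ΣA = 98.139 mm.
Transfer each piece to the horizontal axis through the centroid using Ī + A·d² with d = y − 98.139:
  bottom plate: d = -83.139 mm → contributes +39 826 212 mm⁴
  web plate: d = 26.861 mm → contributes +11 338 772 mm⁴
  top plate: d = 134.86 mm → contributes +52 177 512 mm⁴
  hole: d = -83.139 mm → contributes −543 362 mm⁴
Total I = 102 799 133 mm⁴.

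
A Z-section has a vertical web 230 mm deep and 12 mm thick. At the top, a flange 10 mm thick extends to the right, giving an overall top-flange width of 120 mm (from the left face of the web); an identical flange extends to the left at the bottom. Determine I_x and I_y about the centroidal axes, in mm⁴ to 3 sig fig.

I_x ≈ 3.83 × 10⁷ mm⁴, I_y ≈ 9.91 × 10⁶ mm⁴

Decompose the section into non-overlapping parts with the origin at the bottom-left of its bounding rectangle.
Web: 12 × 230, A = 2 760 mm², y = 115 mm, Ī = 12 167 000 mm⁴.
Top flange (beyond web): 108 × 10, A = 1 080 mm², y = 225 mm, Ī = 9 000 mm⁴.
Bottom flange (beyond web): 108 × 10, A = 1 080 mm², y = 5 mm, Ī = 9 000 mm⁴.
Centroid: ȳ = ΣA·y / ΣA = 115 mm.
Transfer each piece to the centroidal x-axis using Ī + A·d² with d = y − 115:
  web: d = 0 mm → contributes +12 167 000 mm⁴
  top flange (beyond web): d = 110 mm → contributes +13 077 000 mm⁴
  bottom flange (beyond web): d = -110 mm → contributes +13 077 000 mm⁴
Total I = 38 321 000 mm⁴.
For the y-axis: x̄ = 114 mm.
Repeating about the centroidal y-axis gives I_y = 9 908 640 mm⁴.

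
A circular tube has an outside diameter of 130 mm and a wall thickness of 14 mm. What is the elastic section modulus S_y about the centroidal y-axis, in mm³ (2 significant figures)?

S_y ≈ 1.3 × 10⁵ mm³

Decompose the section into non-overlapping parts with the origin at the bottom-left of its bounding rectangle.
Outer circle: ⌀130, A = 13 273 mm², x = 65 mm, Ī = 14 019 848 mm⁴.
Bore (subtracted): ⌀102, A = 8 171 mm², x = 65 mm, Ī = 5 313 376 mm⁴.
By symmetry the centroid is at mid-width, x̄ = 65 mm.
All pieces are centred on the centroidal y-axis, so I = ΣĪ (holes subtracted) = 8 706 472 mm⁴.
Extreme fibre distance c = 65 mm; S = I/c = 133 946 mm³.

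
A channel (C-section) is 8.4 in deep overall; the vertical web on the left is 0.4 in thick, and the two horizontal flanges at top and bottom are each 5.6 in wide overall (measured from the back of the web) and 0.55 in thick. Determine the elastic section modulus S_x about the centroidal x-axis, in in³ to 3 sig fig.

S_x ≈ 25.7 in³

Split into non-overlapping primitives; take the origin at the lower-left of the bounding box.
Web: 0.4 × 8.4, A = 3.36 in², y = 4.2 in, Ī = 19.757 in⁴.
Top flange (beyond web): 5.2 × 0.55, A = 2.86 in², y = 8.125 in, Ī = 0.072096 in⁴.
Bottom flange (beyond web): 5.2 × 0.55, A = 2.86 in², y = 0.275 in, Ī = 0.072096 in⁴.
By symmetry the centroid is at mid-height, ȳ = 4.2 in.
Transfer each piece to the centroidal x-axis using Ī + A·d² with d = y − 4.2:
  web: d = 0 in → contributes +19.757 in⁴
  top flange (beyond web): d = 3.925 in → contributes +44.132 in⁴
  bottom flange (beyond web): d = -3.925 in → contributes +44.132 in⁴
Total I = 108.02 in⁴.
Extreme fibre distance c = 4.2 in; S = I/c = 25.719 in³.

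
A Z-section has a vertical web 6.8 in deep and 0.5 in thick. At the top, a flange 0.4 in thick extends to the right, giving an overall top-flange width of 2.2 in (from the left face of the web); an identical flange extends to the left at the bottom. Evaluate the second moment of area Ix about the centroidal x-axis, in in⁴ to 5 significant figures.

Ix ≈ 27.046 in⁴

Decompose the section into non-overlapping parts with the origin at the bottom-left of its bounding rectangle.
Web: 0.5 × 6.8, A = 3.4 in², y = 3.4 in, Ī = 13.10133 in⁴.
Top flange (beyond web): 1.7 × 0.4, A = 0.68 in², y = 6.6 in, Ī = 0.009066667 in⁴.
Bottom flange (beyond web): 1.7 × 0.4, A = 0.68 in², y = 0.2 in, Ī = 0.009066667 in⁴.
Centroid: ȳ = ΣA·y / ΣA = 3.4 in.
Transfer each piece to the centroidal x-axis using Ī + A·d² with d = y − 3.4:
  web: d = 0 in → contributes +13.10133 in⁴
  top flange (beyond web): d = 3.2 in → contributes +6.972267 in⁴
  bottom flange (beyond web): d = -3.2 in → contributes +6.972267 in⁴
Total I = 27.04587 in⁴.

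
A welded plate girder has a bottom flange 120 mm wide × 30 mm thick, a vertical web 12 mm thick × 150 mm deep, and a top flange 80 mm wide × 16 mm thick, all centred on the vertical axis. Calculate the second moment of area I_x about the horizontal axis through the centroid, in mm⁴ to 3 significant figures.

Treat the section as a set of non-overlapping primitives; coordinates are from the bounding-box lower-left.
Bottom plate: 120 × 30, A = 3 600 mm², y = 15 mm, Ī = 270 000 mm⁴.
Web plate: 12 × 150, A = 1 800 mm², y = 105 mm, Ī = 3 375 000 mm⁴.
Top plate: 80 × 16, A = 1 280 mm², y = 188 mm, Ī = 27 307 mm⁴.
Centroid: ȳ = ΣA·y / ΣA = 72.401 mm.
Transfer each piece to the horizontal axis through the centroid using Ī + A·d² with d = y − 72.401:
  bottom plate: d = -57.401 mm → contributes +12 131 631 mm⁴
  web plate: d = 32.599 mm → contributes +5 287 827 mm⁴
  top plate: d = 115.6 mm → contributes +17 132 053 mm⁴
Total I = 34 551 511 mm⁴.

I_x ≈ 3.46 × 10⁷ mm⁴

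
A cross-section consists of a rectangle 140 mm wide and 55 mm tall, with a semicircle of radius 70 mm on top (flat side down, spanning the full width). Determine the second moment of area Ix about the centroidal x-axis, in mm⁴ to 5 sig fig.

Break the section into simple shapes (no overlaps), measuring from the bottom-left corner of the bounding box.
Rectangular body: 140 × 55, A = 7 700 mm², y = 27.5 mm, Ī = 1 941 042 mm⁴.
Semicircular cap: semicircle r = 70, A = 7696.902 mm², y = 84.70892 mm, Ī = 2 635 265 mm⁴.
Centroid: ȳ = ΣA·y / ΣA = 56.09871 mm.
Transfer each piece to the centroidal x-axis using Ī + A·d² with d = y − 56.09871:
  rectangular body: d = -28.59871 mm → contributes +8 238 764 mm⁴
  semicircular cap: d = 28.61022 mm → contributes +8 935 521 mm⁴
Total I = 17 174 285 mm⁴.

Ix ≈ 1.7174 × 10⁷ mm⁴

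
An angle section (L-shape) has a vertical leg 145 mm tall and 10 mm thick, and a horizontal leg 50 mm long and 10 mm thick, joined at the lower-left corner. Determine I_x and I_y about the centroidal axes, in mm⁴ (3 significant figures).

I_x ≈ 3.97 × 10⁶ mm⁴, I_y ≈ 2.61 × 10⁵ mm⁴

Break the section into simple shapes (no overlaps), measuring from the bottom-left corner of the bounding box.
Vertical leg: 10 × 145, A = 1 450 mm², y = 72.5 mm, Ī = 2 540 521 mm⁴.
Horizontal leg (remainder): 40 × 10, A = 400 mm², y = 5 mm, Ī = 3333.3 mm⁴.
Centroid: ȳ = ΣA·y / ΣA = 57.905 mm.
Transfer each piece to the centroidal x-axis using Ī + A·d² with d = y − 57.905:
  vertical leg: d = 14.595 mm → contributes +2 849 374 mm⁴
  horizontal leg (remainder): d = -52.905 mm → contributes +1 122 926 mm⁴
Total I = 3 972 300 mm⁴.
For the y-axis: x̄ = 10.405 mm.
Repeating about the centroidal y-axis gives I_y = 261 363 mm⁴.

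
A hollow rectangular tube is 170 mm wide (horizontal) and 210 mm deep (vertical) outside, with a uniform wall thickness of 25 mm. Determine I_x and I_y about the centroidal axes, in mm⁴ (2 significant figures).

Split into non-overlapping primitives; take the origin at the lower-left of the bounding box.
Outer rectangle: 170 × 210, A = 35 700 mm², y = 105 mm, Ī = 131 197 500 mm⁴.
Inner void (subtracted): 120 × 160, A = 19 200 mm², y = 105 mm, Ī = 40 960 000 mm⁴.
By symmetry the centroid is at mid-height, ȳ = 105 mm.
All pieces are centred on the centroidal x-axis, so I = ΣĪ (holes subtracted) = 90 237 500 mm⁴.
Repeating about the centroidal y-axis gives I_y = 62 937 500 mm⁴.

I_x ≈ 9.0 × 10⁷ mm⁴, I_y ≈ 6.3 × 10⁷ mm⁴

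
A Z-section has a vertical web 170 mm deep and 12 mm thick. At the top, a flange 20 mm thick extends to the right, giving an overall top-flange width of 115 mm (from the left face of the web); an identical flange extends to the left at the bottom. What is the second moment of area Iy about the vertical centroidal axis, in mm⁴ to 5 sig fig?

Split into non-overlapping primitives; take the origin at the lower-left of the bounding box.
Web: 12 × 170, A = 2 040 mm², x = 109 mm, Ī = 24 480 mm⁴.
Top flange (beyond web): 103 × 20, A = 2 060 mm², x = 166.5 mm, Ī = 1 821 212 mm⁴.
Bottom flange (beyond web): 103 × 20, A = 2 060 mm², x = 51.5 mm, Ī = 1 821 212 mm⁴.
Centroid: x̄ = ΣA·x / ΣA = 109 mm.
Transfer each piece to the vertical centroidal axis using Ī + A·d² with d = x − 109:
  web: d = 0 mm → contributes +24 480 mm⁴
  top flange (beyond web): d = 57.5 mm → contributes +8 632 087 mm⁴
  bottom flange (beyond web): d = -57.5 mm → contributes +8 632 087 mm⁴
Total I = 17 288 653 mm⁴.

Iy ≈ 1.7289 × 10⁷ mm⁴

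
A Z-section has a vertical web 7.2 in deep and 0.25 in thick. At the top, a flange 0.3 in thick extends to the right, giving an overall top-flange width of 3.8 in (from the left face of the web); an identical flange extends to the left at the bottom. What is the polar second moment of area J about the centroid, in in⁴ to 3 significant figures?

Break the section into simple shapes (no overlaps), measuring from the bottom-left corner of the bounding box.
Web: 0.25 × 7.2, A = 1.8 in², y = 3.6 in, Ī = 7.776 in⁴.
Top flange (beyond web): 3.55 × 0.3, A = 1.065 in², y = 7.05 in, Ī = 0.0079875 in⁴.
Bottom flange (beyond web): 3.55 × 0.3, A = 1.065 in², y = 0.15 in, Ī = 0.0079875 in⁴.
Centroid: ȳ = ΣA·y / ΣA = 3.6 in.
Transfer each piece to the centroidal x-axis using Ī + A·d² with d = y − 3.6:
  web: d = 0 in → contributes +7.776 in⁴
  top flange (beyond web): d = 3.45 in → contributes +12.684 in⁴
  bottom flange (beyond web): d = -3.45 in → contributes +12.684 in⁴
Total I = 33.144 in⁴.
For the y-axis: x̄ = 3.675 in.
Repeating about the centroidal y-axis gives I_y = 9.9356 in⁴.
Polar second moment: J = I_x + I_y = 43.08 in⁴.

J ≈ 43.1 in⁴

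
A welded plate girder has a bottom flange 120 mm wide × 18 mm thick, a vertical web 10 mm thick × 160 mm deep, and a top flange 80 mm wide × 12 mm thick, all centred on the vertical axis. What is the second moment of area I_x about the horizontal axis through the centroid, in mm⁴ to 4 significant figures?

Decompose the section into non-overlapping parts with the origin at the bottom-left of its bounding rectangle.
Bottom plate: 120 × 18, A = 2 160 mm², y = 9 mm, Ī = 58 320 mm⁴.
Web plate: 10 × 160, A = 1 600 mm², y = 98 mm, Ī = 3 413 333 mm⁴.
Top plate: 80 × 12, A = 960 mm², y = 184 mm, Ī = 11 520 mm⁴.
Centroid: ȳ = ΣA·y / ΣA = 74.7627 mm.
Transfer each piece to the horizontal axis through the centroid using Ī + A·d² with d = y − 74.7627:
  bottom plate: d = -65.7627 mm → contributes +9 399 746 mm⁴
  web plate: d = 23.2373 mm → contributes +4 277 288 mm⁴
  top plate: d = 109.237 mm → contributes +11 466 994 mm⁴
Total I = 25 144 028 mm⁴.

I_x ≈ 2.514 × 10⁷ mm⁴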